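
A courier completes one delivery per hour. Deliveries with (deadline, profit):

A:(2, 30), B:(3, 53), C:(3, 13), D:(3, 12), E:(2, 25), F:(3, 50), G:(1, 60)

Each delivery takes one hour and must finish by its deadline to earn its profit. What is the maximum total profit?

Sort by profit descending; place each in the latest free slot ≤ its deadline.
Profit order: G=60 B=53 F=50 A=30 E=25 C=13 D=12
Assign: G→slot 1, B→slot 3, F→slot 2, A skipped, E skipped, C skipped, D skipped.
Slots: [1:G] [2:F] [3:B]
Profit = 60 + 50 + 53 = 163

163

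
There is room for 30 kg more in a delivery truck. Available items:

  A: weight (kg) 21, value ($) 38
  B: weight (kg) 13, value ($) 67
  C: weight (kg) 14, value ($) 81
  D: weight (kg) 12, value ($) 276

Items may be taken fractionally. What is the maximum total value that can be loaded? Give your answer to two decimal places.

377.62

Order: D (276/12=23.00) > C (81/14=5.79) > B (67/13=5.15) > A (38/21=1.81)
Fill: take D (12 @ 276) → take C (14 @ 81) → take 4/13 of B → 20.62; 30/30 used.
Total value = 377.62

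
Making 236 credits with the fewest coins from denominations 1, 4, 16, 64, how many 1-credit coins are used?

0

236 − 3×64→44 − 2×16→12 − 3×4→0
Count of 1: 0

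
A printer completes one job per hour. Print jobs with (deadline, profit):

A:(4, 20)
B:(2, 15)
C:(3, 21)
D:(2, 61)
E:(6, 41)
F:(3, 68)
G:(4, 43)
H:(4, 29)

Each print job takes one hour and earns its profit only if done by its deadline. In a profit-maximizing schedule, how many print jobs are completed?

5

Profit order: F=68 D=61 G=43 E=41 H=29 C=21 A=20 B=15
Assign: F→slot 3, D→slot 2, G→slot 4, E→slot 6, H→slot 1, C skipped, A skipped, B skipped.
Slots: [1:H] [2:D] [3:F] [4:G] [6:E]
5 of 8 scheduled.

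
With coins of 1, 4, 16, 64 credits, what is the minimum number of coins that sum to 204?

Use the largest denomination that fits, subtract, and repeat.
204 − 3×64→12 − 3×4→0
Total coins = 3 + 3 = 6

6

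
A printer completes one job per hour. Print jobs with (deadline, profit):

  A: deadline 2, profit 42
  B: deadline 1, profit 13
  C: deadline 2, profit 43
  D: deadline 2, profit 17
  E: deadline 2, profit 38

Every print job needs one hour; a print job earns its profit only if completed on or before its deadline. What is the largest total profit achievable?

85

Profit order: C=43 A=42 E=38 D=17 B=13
Assign: C→slot 2, A→slot 1, E skipped, D skipped, B skipped.
Slots: [1:A] [2:C]
Profit = 42 + 43 = 85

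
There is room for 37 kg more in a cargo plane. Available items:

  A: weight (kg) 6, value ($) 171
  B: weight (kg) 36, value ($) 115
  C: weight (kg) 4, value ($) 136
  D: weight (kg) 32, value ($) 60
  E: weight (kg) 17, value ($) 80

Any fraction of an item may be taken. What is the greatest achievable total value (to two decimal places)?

Sort by value per unit weight and fill in that order.
Order: C (136/4=34.00) > A (171/6=28.50) > E (80/17=4.71) > B (115/36=3.19) > D (60/32=1.88)
Fill: take C (4 @ 136) → take A (6 @ 171) → take E (17 @ 80) → take 10/36 of B → 31.94; 37/37 used.
Total value = 418.94

418.94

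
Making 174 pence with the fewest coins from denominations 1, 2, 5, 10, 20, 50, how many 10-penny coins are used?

174 − 3×50→24 − 1×20→4 − 2×2→0
Count of 10: 0

0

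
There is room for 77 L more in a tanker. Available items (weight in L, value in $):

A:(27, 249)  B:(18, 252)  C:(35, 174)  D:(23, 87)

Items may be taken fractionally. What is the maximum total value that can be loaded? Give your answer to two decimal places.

660.09

Ratios (sorted): B 14.00, A 9.22, C 4.97, D 3.78
take B (18 @ 252); take A (27 @ 249); take 32/35 of C → 159.09. Capacity used 77/77.
Total value = 660.09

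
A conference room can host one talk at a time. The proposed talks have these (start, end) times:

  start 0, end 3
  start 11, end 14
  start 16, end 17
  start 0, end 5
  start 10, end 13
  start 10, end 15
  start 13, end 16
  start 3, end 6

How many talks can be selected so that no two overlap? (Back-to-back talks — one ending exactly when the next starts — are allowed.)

Order by finish time; keep every interval that doesn't clash with the previous kept one.
By end time: (0,3), (0,5), (3,6), (10,13), (11,14), (10,15), (13,16), (16,17).
Pick (0,3); next start ≥ 3 → (3,6); next start ≥ 6 → (10,13); next start ≥ 13 → (13,16); next start ≥ 16 → (16,17).
Selected 5 talks.

5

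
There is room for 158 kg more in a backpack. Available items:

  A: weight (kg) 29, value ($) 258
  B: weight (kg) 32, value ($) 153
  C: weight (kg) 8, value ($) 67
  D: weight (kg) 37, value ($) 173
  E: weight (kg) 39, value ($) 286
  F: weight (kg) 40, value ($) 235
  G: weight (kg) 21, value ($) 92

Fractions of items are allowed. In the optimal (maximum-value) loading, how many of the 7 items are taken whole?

Order: A (258/29=8.90) > C (67/8=8.38) > E (286/39=7.33) > F (235/40=5.88) > B (153/32=4.78) > D (173/37=4.68) > G (92/21=4.38)
Fill: take A (29 @ 258) → take C (8 @ 67) → take E (39 @ 286) → take F (40 @ 235) → take B (32 @ 153) → take 10/37 of D → 46.76; 158/158 used.
5 item(s) taken whole; one partial (take 10/37 of D).

5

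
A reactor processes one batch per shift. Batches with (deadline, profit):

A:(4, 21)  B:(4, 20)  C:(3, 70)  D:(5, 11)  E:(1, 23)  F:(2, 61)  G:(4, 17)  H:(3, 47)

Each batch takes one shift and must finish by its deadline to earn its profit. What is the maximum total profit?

210

By profit: C(d3,70), F(d2,61), H(d3,47), E(d1,23), A(d4,21), B(d4,20), G(d4,17), D(d5,11)
C→slot 3; F→slot 2; H→slot 1; E skipped; A→slot 4; B skipped; G skipped; D→slot 5.
Profit = 47 + 61 + 70 + 21 + 11 = 210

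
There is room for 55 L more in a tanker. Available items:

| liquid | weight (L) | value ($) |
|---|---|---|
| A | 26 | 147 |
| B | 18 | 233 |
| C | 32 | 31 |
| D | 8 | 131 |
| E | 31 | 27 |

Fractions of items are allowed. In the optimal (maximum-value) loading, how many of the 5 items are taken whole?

3

Greedy by value/weight ratio, highest first.
Ratios (sorted): D 16.38, B 12.94, A 5.65, C 0.97, E 0.87
take D (8 @ 131); take B (18 @ 233); take A (26 @ 147); take 3/32 of C → 2.91. Capacity used 55/55.
3 item(s) taken whole; one partial (take 3/32 of C).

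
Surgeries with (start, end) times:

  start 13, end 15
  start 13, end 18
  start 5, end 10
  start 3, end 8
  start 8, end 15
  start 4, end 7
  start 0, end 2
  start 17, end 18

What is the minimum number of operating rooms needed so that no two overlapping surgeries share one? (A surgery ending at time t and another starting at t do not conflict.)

The answer is the maximum number of intervals overlapping at any instant.
starts: [0, 3, 4, 5, 8, 13, 13, 17]
ends:   [2, 7, 8, 10, 15, 15, 18, 18]
s0→1 e2→0 s3→1 s4→2 s5→3  — peak 3.

3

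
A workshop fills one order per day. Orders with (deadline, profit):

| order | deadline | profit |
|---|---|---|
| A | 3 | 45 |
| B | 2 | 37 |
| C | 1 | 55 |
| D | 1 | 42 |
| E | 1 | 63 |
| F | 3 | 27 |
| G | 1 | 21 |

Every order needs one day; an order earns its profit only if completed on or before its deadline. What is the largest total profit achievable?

Sort by profit descending; place each in the latest free slot ≤ its deadline.
By profit: E(d1,63), C(d1,55), A(d3,45), D(d1,42), B(d2,37), F(d3,27), G(d1,21)
E→slot 1; C skipped; A→slot 3; D skipped; B→slot 2; F skipped; G skipped.
Profit = 63 + 37 + 45 = 145

145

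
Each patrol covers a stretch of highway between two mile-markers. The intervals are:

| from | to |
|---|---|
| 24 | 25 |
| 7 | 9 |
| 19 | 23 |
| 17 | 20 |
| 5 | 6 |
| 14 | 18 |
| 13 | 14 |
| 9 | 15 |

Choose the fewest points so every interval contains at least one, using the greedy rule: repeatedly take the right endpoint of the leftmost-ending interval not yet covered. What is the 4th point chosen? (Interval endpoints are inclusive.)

20

Process intervals by earliest right end; each time one isn't hit yet, stab at its right endpoint.
Sorted: [5,6] [7,9] [13,14] [9,15] [14,18] [17,20] [19,23] [24,25]
{[5,6]} hit by 6; {[7,9]} hit by 9; {[13,14],[9,15],[14,18]} hit by 14; {[17,20],[19,23]} hit by 20; {[24,25]} hit by 25.
Points: 6, 9, 14, 20, 25 (5 total).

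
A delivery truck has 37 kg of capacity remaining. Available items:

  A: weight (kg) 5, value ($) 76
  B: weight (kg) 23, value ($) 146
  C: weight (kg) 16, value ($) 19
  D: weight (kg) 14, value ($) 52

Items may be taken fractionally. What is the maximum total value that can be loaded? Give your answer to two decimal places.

255.43

Ratios (sorted): A 15.20, B 6.35, D 3.71, C 1.19
take A (5 @ 76); take B (23 @ 146); take 9/14 of D → 33.43. Capacity used 37/37.
Total value = 255.43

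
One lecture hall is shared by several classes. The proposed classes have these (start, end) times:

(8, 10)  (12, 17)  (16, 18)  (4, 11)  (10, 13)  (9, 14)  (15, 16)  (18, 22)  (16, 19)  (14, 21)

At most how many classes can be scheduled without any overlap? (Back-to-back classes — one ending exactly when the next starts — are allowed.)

5

Order by finish time; keep every interval that doesn't clash with the previous kept one.
Sorted by end: (8,10)  (4,11)  (10,13)  (9,14)  (15,16)  (12,17)  (16,18)  (16,19)  (14,21)  (18,22)
take (8,10); take (10,13); take (15,16); skip (12,17); take (16,18); take (18,22).
Selected 5 classes.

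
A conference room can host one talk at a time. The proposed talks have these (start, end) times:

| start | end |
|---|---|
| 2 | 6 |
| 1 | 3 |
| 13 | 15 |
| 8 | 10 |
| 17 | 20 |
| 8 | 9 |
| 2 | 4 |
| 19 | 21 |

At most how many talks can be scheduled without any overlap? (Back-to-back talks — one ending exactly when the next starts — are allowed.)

4

By end time: (1,3), (2,4), (2,6), (8,9), (8,10), (13,15), (17,20), (19,21).
Pick (1,3); next start ≥ 3 → (8,9); next start ≥ 9 → (13,15); next start ≥ 15 → (17,20).
Selected 4 talks.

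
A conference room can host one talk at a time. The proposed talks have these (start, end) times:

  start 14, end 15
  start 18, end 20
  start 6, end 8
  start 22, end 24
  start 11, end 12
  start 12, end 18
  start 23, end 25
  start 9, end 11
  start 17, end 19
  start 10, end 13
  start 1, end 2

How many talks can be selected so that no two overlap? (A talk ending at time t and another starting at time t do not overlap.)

Sorted by end: (1,2)  (6,8)  (9,11)  (11,12)  (10,13)  (14,15)  (12,18)  (17,19)  (18,20)  (22,24)  (23,25)
take (1,2); take (6,8); take (9,11); take (11,12); take (14,15); take (17,19); skip (18,20); take (22,24); skip (23,25).
Selected 7 talks.

7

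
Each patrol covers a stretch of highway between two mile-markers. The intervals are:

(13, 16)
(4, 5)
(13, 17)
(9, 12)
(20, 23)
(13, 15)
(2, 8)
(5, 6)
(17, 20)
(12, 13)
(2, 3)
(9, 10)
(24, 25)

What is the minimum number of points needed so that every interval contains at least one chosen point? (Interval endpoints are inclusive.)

6

Process intervals by earliest right end; each time one isn't hit yet, stab at its right endpoint.
By right end: [2,3]  [4,5]  [5,6]  [2,8]  [9,10]  [9,12]  [12,13]  [13,15]  [13,16]  [13,17]  [17,20]  [20,23]  [24,25]
[2,3] uncovered → point at 3; [4,5] uncovered → point at 5; [9,10] uncovered → point at 10; [12,13] uncovered → point at 13; [17,20] uncovered → point at 20; [24,25] uncovered → point at 25.
Points: 3, 5, 10, 13, 20, 25 (6 total).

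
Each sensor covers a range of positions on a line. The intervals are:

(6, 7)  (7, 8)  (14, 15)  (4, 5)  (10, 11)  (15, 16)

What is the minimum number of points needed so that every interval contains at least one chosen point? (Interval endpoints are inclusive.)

Process intervals by earliest right end; each time one isn't hit yet, stab at its right endpoint.
Sorted: [4,5] [6,7] [7,8] [10,11] [14,15] [15,16]
{[4,5]} hit by 5; {[6,7],[7,8]} hit by 7; {[10,11]} hit by 11; {[14,15],[15,16]} hit by 15.
Points: 5, 7, 11, 15 (4 total).

4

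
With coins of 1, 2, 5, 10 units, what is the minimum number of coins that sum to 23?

Greedy: take as many of the largest coin as possible, then repeat with the remainder.
23 − 2×10→3 − 1×2→1 − 1×1→0
Total coins = 2 + 1 + 1 = 4

4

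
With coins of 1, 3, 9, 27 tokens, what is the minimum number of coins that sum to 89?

89 = 3×27 + 2×3 + 2×1
Total coins = 3 + 2 + 2 = 7

7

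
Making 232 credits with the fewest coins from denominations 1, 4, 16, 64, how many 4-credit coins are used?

2

Use the largest denomination that fits, subtract, and repeat.
232 − 3×64→40 − 2×16→8 − 2×4→0
Count of 4: 2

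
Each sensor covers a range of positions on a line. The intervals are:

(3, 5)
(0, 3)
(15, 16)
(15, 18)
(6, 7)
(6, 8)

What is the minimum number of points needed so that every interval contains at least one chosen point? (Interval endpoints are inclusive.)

Sort by right endpoint; whenever an interval is uncovered, place a point at its right end.
By right end: [0,3]  [3,5]  [6,7]  [6,8]  [15,16]  [15,18]
[0,3] uncovered → point at 3; [6,7] uncovered → point at 7; [15,16] uncovered → point at 16.
Points: 3, 7, 16 (3 total).

3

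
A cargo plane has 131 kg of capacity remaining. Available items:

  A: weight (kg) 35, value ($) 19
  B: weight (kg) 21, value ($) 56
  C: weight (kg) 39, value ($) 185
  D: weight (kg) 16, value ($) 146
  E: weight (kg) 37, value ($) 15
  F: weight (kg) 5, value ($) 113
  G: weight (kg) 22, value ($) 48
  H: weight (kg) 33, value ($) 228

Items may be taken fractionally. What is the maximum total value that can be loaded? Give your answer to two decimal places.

Sort by value per unit weight and fill in that order.
Ratios (sorted): F 22.60, D 9.12, H 6.91, C 4.74, B 2.67, G 2.18, A 0.54, E 0.41
take F (5 @ 113); take D (16 @ 146); take H (33 @ 228); take C (39 @ 185); take B (21 @ 56); take 17/22 of G → 37.09. Capacity used 131/131.
Total value = 765.09

765.09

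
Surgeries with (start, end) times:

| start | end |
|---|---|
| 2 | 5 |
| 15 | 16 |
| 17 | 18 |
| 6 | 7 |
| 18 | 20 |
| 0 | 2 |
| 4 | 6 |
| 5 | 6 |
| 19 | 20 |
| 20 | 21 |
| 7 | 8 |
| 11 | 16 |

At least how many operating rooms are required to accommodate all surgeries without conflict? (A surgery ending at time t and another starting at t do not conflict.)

Count concurrent intervals with a sweep; the peak is the room count.
Events (time:±→running): 0:+→1 2:-→0 2:+→1 4:+→2 … peak 2.

2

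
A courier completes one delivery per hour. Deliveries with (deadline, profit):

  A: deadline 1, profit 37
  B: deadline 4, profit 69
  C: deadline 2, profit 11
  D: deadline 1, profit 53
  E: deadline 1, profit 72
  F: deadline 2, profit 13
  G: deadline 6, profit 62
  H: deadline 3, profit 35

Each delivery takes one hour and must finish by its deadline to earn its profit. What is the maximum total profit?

251

Sort by profit descending; place each in the latest free slot ≤ its deadline.
By profit: E(d1,72), B(d4,69), G(d6,62), D(d1,53), A(d1,37), H(d3,35), F(d2,13), C(d2,11)
E→slot 1; B→slot 4; G→slot 6; D skipped; A skipped; H→slot 3; F→slot 2; C skipped.
Profit = 72 + 13 + 35 + 69 + 62 = 251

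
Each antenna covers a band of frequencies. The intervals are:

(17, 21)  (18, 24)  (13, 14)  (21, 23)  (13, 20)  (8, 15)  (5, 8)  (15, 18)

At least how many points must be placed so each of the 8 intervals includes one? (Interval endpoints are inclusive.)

By right end: [5,8]  [13,14]  [8,15]  [15,18]  [13,20]  [17,21]  [21,23]  [18,24]
[5,8] uncovered → point at 8; [13,14] uncovered → point at 14; [15,18] uncovered → point at 18; [21,23] uncovered → point at 23.
Points: 8, 14, 18, 23 (4 total).

4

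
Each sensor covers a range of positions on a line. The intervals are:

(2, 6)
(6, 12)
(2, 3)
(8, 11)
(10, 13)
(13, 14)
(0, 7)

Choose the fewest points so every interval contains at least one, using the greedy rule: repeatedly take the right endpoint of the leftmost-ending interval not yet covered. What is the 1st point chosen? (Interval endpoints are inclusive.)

Sorted: [2,3] [2,6] [0,7] [8,11] [6,12] [10,13] [13,14]
{[2,3],[2,6],[0,7]} hit by 3; {[8,11],[6,12],[10,13]} hit by 11; {[13,14]} hit by 14.
Points: 3, 11, 14 (3 total).

3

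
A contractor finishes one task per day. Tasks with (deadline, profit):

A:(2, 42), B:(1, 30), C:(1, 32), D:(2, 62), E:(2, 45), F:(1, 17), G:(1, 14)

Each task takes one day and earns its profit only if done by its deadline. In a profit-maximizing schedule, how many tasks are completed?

2

Sort by profit descending; place each in the latest free slot ≤ its deadline.
By profit: D(d2,62), E(d2,45), A(d2,42), C(d1,32), B(d1,30), F(d1,17), G(d1,14)
D→slot 2; E→slot 1; A skipped; C skipped; B skipped; F skipped; G skipped.
2 of 7 scheduled.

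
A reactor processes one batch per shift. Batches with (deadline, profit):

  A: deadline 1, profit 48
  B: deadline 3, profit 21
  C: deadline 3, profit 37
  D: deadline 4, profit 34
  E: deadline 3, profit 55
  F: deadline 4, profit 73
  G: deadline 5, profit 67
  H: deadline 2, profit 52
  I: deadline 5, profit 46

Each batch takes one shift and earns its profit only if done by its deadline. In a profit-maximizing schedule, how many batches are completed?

Sort by profit descending; place each in the latest free slot ≤ its deadline.
By profit: F(d4,73), G(d5,67), E(d3,55), H(d2,52), A(d1,48), I(d5,46), C(d3,37), D(d4,34), B(d3,21)
F→slot 4; G→slot 5; E→slot 3; H→slot 2; A→slot 1; I skipped; C skipped; D skipped; B skipped.
5 of 9 scheduled.

5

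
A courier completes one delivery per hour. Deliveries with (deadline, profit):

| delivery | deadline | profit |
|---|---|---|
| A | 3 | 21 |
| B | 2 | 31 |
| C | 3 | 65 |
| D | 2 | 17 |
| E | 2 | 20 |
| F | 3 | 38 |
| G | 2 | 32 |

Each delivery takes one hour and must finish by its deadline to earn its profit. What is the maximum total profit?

Profit order: C=65 F=38 G=32 B=31 A=21 E=20 D=17
Assign: C→slot 3, F→slot 2, G→slot 1, B skipped, A skipped, E skipped, D skipped.
Slots: [1:G] [2:F] [3:C]
Profit = 32 + 38 + 65 = 135

135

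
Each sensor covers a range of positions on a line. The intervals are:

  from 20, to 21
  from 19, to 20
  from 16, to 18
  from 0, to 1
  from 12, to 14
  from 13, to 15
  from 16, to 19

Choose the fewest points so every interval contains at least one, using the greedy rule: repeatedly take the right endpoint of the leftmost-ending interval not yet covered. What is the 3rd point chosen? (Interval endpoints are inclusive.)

18

Process intervals by earliest right end; each time one isn't hit yet, stab at its right endpoint.
By right end: [0,1]  [12,14]  [13,15]  [16,18]  [16,19]  [19,20]  [20,21]
[0,1] uncovered → point at 1; [12,14] uncovered → point at 14; [16,18] uncovered → point at 18; [19,20] uncovered → point at 20.
Points: 1, 14, 18, 20 (4 total).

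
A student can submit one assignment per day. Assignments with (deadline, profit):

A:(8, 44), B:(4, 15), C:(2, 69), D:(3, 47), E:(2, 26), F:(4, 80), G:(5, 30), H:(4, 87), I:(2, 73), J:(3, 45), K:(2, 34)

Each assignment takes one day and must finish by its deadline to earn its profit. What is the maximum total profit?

By profit: H(d4,87), F(d4,80), I(d2,73), C(d2,69), D(d3,47), J(d3,45), A(d8,44), K(d2,34), G(d5,30), E(d2,26), B(d4,15)
H→slot 4; F→slot 3; I→slot 2; C→slot 1; D skipped; J skipped; A→slot 8; K skipped; G→slot 5; E skipped; B skipped.
Profit = 69 + 73 + 80 + 87 + 30 + 44 = 383

383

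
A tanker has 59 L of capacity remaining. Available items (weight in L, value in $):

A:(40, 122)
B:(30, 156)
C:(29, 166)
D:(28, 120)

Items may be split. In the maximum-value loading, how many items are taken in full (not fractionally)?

Ratios (sorted): C 5.72, B 5.20, D 4.29, A 3.05
take C (29 @ 166); take B (30 @ 156). Capacity used 59/59.
2 item(s) taken whole.

2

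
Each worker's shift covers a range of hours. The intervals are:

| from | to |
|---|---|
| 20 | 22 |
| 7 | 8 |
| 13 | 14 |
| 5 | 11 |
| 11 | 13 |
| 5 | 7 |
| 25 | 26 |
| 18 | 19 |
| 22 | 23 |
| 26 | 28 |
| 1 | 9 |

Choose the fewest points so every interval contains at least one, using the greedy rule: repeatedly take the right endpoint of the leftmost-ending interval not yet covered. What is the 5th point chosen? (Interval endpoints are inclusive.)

26

By right end: [5,7]  [7,8]  [1,9]  [5,11]  [11,13]  [13,14]  [18,19]  [20,22]  [22,23]  [25,26]  [26,28]
[5,7] uncovered → point at 7; [11,13] uncovered → point at 13; [18,19] uncovered → point at 19; [20,22] uncovered → point at 22; [25,26] uncovered → point at 26.
Points: 7, 13, 19, 22, 26 (5 total).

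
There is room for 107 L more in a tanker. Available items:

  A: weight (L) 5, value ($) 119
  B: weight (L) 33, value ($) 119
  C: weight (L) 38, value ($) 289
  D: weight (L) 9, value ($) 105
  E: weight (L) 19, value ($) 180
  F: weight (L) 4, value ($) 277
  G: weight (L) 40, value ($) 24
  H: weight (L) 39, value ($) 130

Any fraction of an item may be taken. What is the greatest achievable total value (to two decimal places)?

1085.39

Ratios (sorted): F 69.25, A 23.80, D 11.67, E 9.47, C 7.61, B 3.61, H 3.33, G 0.60
take F (4 @ 277); take A (5 @ 119); take D (9 @ 105); take E (19 @ 180); take C (38 @ 289); take 32/33 of B → 115.39. Capacity used 107/107.
Total value = 1085.39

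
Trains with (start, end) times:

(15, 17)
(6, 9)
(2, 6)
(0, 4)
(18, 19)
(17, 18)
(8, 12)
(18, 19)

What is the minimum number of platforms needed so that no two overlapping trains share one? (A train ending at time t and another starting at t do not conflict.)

Count concurrent intervals with a sweep; the peak is the room count.
Events (time:±→running): 0:+→1 2:+→2 … peak 2.

2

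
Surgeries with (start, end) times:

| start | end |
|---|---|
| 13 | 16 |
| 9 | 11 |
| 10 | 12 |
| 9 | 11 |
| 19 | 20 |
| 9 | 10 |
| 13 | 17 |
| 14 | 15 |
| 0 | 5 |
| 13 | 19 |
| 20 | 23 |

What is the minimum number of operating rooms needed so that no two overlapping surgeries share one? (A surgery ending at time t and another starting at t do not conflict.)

Count concurrent intervals with a sweep; the peak is the room count.
starts: [0, 9, 9, 9, 10, 13, 13, 13, 14, 19, 20]
ends:   [5, 10, 11, 11, 12, 15, 16, 17, 19, 20, 23]
s0→1 e5→0 s9→1 s9→2 s9→3 e10→2 s10→3 e11→2 e11→1 e12→0 s13→1 s13→2 s13→3 s14→4  — peak 4.

4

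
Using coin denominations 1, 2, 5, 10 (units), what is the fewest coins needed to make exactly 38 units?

6

Greedy: take as many of the largest coin as possible, then repeat with the remainder.
38 = 3×10 + 1×5 + 1×2 + 1×1
Total coins = 3 + 1 + 1 + 1 = 6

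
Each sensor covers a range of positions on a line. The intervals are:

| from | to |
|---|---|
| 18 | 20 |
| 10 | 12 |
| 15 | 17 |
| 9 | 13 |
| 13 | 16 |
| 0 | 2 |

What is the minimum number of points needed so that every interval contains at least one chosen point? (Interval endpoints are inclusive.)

Sort by right endpoint; whenever an interval is uncovered, place a point at its right end.
By right end: [0,2]  [10,12]  [9,13]  [13,16]  [15,17]  [18,20]
[0,2] uncovered → point at 2; [10,12] uncovered → point at 12; [13,16] uncovered → point at 16; [18,20] uncovered → point at 20.
Points: 2, 12, 16, 20 (4 total).

4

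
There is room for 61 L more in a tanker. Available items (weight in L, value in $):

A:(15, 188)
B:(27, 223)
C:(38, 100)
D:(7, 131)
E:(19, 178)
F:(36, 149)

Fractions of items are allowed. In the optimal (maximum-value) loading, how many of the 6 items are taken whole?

3

Greedy by value/weight ratio, highest first.
Order: D (131/7=18.71) > A (188/15=12.53) > E (178/19=9.37) > B (223/27=8.26) > F (149/36=4.14) > C (100/38=2.63)
Fill: take D (7 @ 131) → take A (15 @ 188) → take E (19 @ 178) → take 20/27 of B → 165.19; 61/61 used.
3 item(s) taken whole; one partial (take 20/27 of B).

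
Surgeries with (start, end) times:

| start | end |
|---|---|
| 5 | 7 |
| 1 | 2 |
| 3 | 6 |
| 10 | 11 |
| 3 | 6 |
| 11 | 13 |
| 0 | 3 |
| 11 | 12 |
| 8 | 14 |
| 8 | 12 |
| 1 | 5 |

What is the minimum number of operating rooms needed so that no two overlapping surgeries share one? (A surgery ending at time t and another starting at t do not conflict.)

The answer is the maximum number of intervals overlapping at any instant.
starts: [0, 1, 1, 3, 3, 5, 8, 8, 10, 11, 11]
ends:   [2, 3, 5, 6, 6, 7, 11, 12, 12, 13, 14]
s0→1 s1→2 s1→3 e2→2 e3→1 s3→2 s3→3 e5→2 s5→3 e6→2 e6→1 e7→0 s8→1 s8→2 s10→3 e11→2 s11→3 s11→4  — peak 4.

4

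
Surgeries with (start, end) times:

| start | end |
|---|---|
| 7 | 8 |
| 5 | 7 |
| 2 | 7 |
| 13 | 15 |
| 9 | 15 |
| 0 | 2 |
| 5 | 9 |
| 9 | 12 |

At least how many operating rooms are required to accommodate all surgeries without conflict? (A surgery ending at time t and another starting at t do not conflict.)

The answer is the maximum number of intervals overlapping at any instant.
Events (time:±→running): 0:+→1 2:-→0 2:+→1 5:+→2 5:+→3 … peak 3.

3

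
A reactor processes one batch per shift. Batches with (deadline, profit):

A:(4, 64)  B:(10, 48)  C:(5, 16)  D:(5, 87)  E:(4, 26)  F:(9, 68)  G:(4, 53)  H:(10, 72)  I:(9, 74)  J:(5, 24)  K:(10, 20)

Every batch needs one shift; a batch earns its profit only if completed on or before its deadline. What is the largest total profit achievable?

536

By profit: D(d5,87), I(d9,74), H(d10,72), F(d9,68), A(d4,64), G(d4,53), B(d10,48), E(d4,26), J(d5,24), K(d10,20), C(d5,16)
D→slot 5; I→slot 9; H→slot 10; F→slot 8; A→slot 4; G→slot 3; B→slot 7; E→slot 2; J→slot 1; K→slot 6; C skipped.
Profit = 24 + 26 + 53 + 64 + 87 + 20 + 48 + 68 + 74 + 72 = 536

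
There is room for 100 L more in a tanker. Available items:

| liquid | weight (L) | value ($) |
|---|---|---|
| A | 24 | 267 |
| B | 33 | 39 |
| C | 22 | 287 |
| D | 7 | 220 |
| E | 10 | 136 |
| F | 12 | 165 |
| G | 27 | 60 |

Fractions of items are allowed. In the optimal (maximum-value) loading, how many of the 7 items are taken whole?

Greedy by value/weight ratio, highest first.
Ratios (sorted): D 31.43, F 13.75, E 13.60, C 13.05, A 11.12, G 2.22, B 1.18
take D (7 @ 220); take F (12 @ 165); take E (10 @ 136); take C (22 @ 287); take A (24 @ 267); take 25/27 of G → 55.56. Capacity used 100/100.
5 item(s) taken whole; one partial (take 25/27 of G).

5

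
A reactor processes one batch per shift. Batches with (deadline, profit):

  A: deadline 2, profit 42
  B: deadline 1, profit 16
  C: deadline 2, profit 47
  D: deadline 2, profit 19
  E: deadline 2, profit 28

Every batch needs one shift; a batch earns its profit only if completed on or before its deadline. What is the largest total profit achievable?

Take jobs in profit order; each goes to the latest open slot no later than its deadline.
Profit order: C=47 A=42 E=28 D=19 B=16
Assign: C→slot 2, A→slot 1, E skipped, D skipped, B skipped.
Slots: [1:A] [2:C]
Profit = 42 + 47 = 89

89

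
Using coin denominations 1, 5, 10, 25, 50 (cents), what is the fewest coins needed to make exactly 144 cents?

9

Use the largest denomination that fits, subtract, and repeat.
144 = 2×50 + 1×25 + 1×10 + 1×5 + 4×1
Total coins = 2 + 1 + 1 + 1 + 4 = 9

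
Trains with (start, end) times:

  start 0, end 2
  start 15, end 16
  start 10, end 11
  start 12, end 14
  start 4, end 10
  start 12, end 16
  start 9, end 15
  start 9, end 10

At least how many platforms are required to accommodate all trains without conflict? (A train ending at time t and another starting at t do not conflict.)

3

The answer is the maximum number of intervals overlapping at any instant.
Events (time:±→running): 0:+→1 2:-→0 4:+→1 9:+→2 9:+→3 … peak 3.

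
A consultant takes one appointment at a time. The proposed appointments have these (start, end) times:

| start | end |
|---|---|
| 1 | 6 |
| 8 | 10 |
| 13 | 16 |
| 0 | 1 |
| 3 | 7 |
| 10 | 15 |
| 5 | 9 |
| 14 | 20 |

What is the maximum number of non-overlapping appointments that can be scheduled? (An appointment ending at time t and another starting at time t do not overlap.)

4

Greedy by earliest finish: after sorting by end time, pick each interval compatible with the last pick.
By end time: (0,1), (1,6), (3,7), (5,9), (8,10), (10,15), (13,16), (14,20).
Pick (0,1); next start ≥ 1 → (1,6); next start ≥ 6 → (8,10); next start ≥ 10 → (10,15).
Selected 4 appointments.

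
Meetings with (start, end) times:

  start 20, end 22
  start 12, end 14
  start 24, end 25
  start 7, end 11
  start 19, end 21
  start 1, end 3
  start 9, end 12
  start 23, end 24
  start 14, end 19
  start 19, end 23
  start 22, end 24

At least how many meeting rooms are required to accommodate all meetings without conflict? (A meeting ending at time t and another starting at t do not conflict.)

3

Events (time:±→running): 1:+→1 3:-→0 7:+→1 9:+→2 11:-→1 12:-→0 12:+→1 14:-→0 14:+→1 19:-→0 19:+→1 19:+→2 20:+→3 … peak 3.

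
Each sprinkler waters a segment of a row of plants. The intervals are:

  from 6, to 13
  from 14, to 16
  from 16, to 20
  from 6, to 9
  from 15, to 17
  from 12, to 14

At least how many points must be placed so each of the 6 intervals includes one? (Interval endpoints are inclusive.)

Sort by right endpoint; whenever an interval is uncovered, place a point at its right end.
By right end: [6,9]  [6,13]  [12,14]  [14,16]  [15,17]  [16,20]
[6,9] uncovered → point at 9; [12,14] uncovered → point at 14; [15,17] uncovered → point at 17.
Points: 9, 14, 17 (3 total).

3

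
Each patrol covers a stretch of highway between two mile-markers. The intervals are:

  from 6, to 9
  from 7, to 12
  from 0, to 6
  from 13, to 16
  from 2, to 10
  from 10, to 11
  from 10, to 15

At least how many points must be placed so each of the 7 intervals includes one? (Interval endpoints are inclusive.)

3

By right end: [0,6]  [6,9]  [2,10]  [10,11]  [7,12]  [10,15]  [13,16]
[0,6] uncovered → point at 6; [10,11] uncovered → point at 11; [13,16] uncovered → point at 16.
Points: 6, 11, 16 (3 total).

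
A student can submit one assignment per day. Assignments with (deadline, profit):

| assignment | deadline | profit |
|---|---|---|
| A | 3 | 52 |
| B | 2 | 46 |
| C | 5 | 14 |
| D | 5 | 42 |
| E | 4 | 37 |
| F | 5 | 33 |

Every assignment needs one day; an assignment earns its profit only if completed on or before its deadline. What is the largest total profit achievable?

Sort by profit descending; place each in the latest free slot ≤ its deadline.
Profit order: A=52 B=46 D=42 E=37 F=33 C=14
Assign: A→slot 3, B→slot 2, D→slot 5, E→slot 4, F→slot 1, C skipped.
Slots: [1:F] [2:B] [3:A] [4:E] [5:D]
Profit = 33 + 46 + 52 + 37 + 42 = 210

210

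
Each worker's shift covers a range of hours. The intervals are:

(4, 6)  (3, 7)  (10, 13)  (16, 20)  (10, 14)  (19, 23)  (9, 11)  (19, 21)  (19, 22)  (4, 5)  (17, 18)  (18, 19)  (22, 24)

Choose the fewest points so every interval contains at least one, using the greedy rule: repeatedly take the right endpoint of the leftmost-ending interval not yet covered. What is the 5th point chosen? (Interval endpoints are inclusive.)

24

Sort by right endpoint; whenever an interval is uncovered, place a point at its right end.
By right end: [4,5]  [4,6]  [3,7]  [9,11]  [10,13]  [10,14]  [17,18]  [18,19]  [16,20]  [19,21]  [19,22]  [19,23]  [22,24]
[4,5] uncovered → point at 5; [9,11] uncovered → point at 11; [17,18] uncovered → point at 18; [19,21] uncovered → point at 21; [22,24] uncovered → point at 24.
Points: 5, 11, 18, 21, 24 (5 total).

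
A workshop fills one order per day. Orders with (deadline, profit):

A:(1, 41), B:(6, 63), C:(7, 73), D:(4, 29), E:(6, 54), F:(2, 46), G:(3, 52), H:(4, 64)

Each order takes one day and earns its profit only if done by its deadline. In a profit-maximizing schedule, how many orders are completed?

7

Sort by profit descending; place each in the latest free slot ≤ its deadline.
By profit: C(d7,73), H(d4,64), B(d6,63), E(d6,54), G(d3,52), F(d2,46), A(d1,41), D(d4,29)
C→slot 7; H→slot 4; B→slot 6; E→slot 5; G→slot 3; F→slot 2; A→slot 1; D skipped.
7 of 8 scheduled.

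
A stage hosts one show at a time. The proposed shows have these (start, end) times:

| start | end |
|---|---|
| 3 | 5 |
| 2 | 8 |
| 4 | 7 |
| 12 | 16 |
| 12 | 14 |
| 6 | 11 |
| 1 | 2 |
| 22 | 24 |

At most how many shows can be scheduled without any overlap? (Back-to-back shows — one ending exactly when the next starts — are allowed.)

5

Order by finish time; keep every interval that doesn't clash with the previous kept one.
By end time: (1,2), (3,5), (4,7), (2,8), (6,11), (12,14), (12,16), (22,24).
Pick (1,2); next start ≥ 2 → (3,5); next start ≥ 5 → (6,11); next start ≥ 11 → (12,14); next start ≥ 14 → (22,24).
Selected 5 shows.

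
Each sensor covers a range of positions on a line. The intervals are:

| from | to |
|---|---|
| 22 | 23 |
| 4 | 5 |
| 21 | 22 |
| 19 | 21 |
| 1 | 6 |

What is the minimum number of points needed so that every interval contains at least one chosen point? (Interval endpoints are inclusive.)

Sort by right endpoint; whenever an interval is uncovered, place a point at its right end.
Sorted: [4,5] [1,6] [19,21] [21,22] [22,23]
{[4,5],[1,6]} hit by 5; {[19,21],[21,22]} hit by 21; {[22,23]} hit by 23.
Points: 5, 21, 23 (3 total).

3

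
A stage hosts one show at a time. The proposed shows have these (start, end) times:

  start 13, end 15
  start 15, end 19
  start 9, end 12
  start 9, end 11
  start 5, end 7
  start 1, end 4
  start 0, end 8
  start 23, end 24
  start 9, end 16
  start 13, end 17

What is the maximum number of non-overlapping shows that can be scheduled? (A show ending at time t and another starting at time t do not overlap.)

6

Order by finish time; keep every interval that doesn't clash with the previous kept one.
Sorted by end: (1,4)  (5,7)  (0,8)  (9,11)  (9,12)  (13,15)  (9,16)  (13,17)  (15,19)  (23,24)
take (1,4); take (5,7); take (9,11); skip (9,12); take (13,15); skip (9,16); skip (13,17); take (15,19); take (23,24).
Selected 6 shows.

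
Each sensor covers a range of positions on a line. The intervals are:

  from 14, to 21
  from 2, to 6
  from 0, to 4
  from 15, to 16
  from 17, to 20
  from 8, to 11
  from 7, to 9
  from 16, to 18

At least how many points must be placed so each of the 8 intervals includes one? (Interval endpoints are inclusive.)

4

Sort by right endpoint; whenever an interval is uncovered, place a point at its right end.
Sorted: [0,4] [2,6] [7,9] [8,11] [15,16] [16,18] [17,20] [14,21]
{[0,4],[2,6]} hit by 4; {[7,9],[8,11]} hit by 9; {[15,16],[16,18]} hit by 16; {[17,20],[14,21]} hit by 20.
Points: 4, 9, 16, 20 (4 total).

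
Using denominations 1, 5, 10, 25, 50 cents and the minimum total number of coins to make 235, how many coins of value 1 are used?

0

235 = 4×50 + 1×25 + 1×10
Count of 1: 0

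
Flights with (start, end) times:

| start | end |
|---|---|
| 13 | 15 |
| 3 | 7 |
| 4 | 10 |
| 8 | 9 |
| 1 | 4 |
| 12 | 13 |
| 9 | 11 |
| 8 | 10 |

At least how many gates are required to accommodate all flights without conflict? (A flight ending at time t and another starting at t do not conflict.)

3

Events (time:±→running): 1:+→1 3:+→2 4:-→1 4:+→2 7:-→1 8:+→2 8:+→3 … peak 3.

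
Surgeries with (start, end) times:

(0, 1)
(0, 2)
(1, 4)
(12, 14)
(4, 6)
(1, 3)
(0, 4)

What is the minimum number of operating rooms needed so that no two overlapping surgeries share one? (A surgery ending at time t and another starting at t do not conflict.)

starts: [0, 0, 0, 1, 1, 4, 12]
ends:   [1, 2, 3, 4, 4, 6, 14]
s0→1 s0→2 s0→3 e1→2 s1→3 s1→4  — peak 4.

4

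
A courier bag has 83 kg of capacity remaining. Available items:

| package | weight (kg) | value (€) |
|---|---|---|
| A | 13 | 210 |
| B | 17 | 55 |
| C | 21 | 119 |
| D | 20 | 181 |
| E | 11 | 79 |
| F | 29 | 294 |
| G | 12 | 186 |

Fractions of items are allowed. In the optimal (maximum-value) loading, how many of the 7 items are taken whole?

Ratios (sorted): A 16.15, G 15.50, F 10.14, D 9.05, E 7.18, C 5.67, B 3.24
take A (13 @ 210); take G (12 @ 186); take F (29 @ 294); take D (20 @ 181); take 9/11 of E → 64.64. Capacity used 83/83.
4 item(s) taken whole; one partial (take 9/11 of E).

4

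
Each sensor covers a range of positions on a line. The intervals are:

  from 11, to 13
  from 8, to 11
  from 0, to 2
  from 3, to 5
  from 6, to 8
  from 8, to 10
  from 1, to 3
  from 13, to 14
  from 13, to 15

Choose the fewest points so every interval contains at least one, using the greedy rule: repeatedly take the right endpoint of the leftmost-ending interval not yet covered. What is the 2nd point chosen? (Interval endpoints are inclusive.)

5

Sorted: [0,2] [1,3] [3,5] [6,8] [8,10] [8,11] [11,13] [13,14] [13,15]
{[0,2],[1,3]} hit by 2; {[3,5]} hit by 5; {[6,8],[8,10],[8,11]} hit by 8; {[11,13],[13,14],[13,15]} hit by 13.
Points: 2, 5, 8, 13 (4 total).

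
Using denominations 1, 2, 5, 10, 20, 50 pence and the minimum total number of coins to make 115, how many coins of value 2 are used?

0

115 = 2×50 + 1×10 + 1×5
Count of 2: 0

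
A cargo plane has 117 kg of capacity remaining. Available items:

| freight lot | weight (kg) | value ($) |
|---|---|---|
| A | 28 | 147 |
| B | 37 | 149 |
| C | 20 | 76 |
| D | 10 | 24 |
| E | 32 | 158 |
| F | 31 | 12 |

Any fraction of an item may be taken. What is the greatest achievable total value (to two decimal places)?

530.00

Sort by value per unit weight and fill in that order.
Order: A (147/28=5.25) > E (158/32=4.94) > B (149/37=4.03) > C (76/20=3.80) > D (24/10=2.40) > F (12/31=0.39)
Fill: take A (28 @ 147) → take E (32 @ 158) → take B (37 @ 149) → take C (20 @ 76); 117/117 used.
Total value = 530.00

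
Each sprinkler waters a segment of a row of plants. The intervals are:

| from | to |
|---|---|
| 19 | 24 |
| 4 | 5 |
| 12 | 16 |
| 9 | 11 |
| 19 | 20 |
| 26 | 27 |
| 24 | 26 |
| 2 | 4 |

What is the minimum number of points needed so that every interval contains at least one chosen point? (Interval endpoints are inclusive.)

5

Sorted: [2,4] [4,5] [9,11] [12,16] [19,20] [19,24] [24,26] [26,27]
{[2,4],[4,5]} hit by 4; {[9,11]} hit by 11; {[12,16]} hit by 16; {[19,20],[19,24]} hit by 20; {[24,26],[26,27]} hit by 26.
Points: 4, 11, 16, 20, 26 (5 total).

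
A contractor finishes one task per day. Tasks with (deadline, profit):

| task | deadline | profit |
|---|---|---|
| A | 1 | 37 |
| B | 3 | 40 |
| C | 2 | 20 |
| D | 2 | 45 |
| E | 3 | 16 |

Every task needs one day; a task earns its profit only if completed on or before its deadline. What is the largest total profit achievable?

Sort by profit descending; place each in the latest free slot ≤ its deadline.
Profit order: D=45 B=40 A=37 C=20 E=16
Assign: D→slot 2, B→slot 3, A→slot 1, C skipped, E skipped.
Slots: [1:A] [2:D] [3:B]
Profit = 37 + 45 + 40 = 122

122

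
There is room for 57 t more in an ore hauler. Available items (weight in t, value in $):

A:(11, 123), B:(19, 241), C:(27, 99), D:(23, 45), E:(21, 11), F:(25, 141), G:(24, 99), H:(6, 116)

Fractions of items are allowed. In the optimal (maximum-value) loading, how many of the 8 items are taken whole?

3

Order: H (116/6=19.33) > B (241/19=12.68) > A (123/11=11.18) > F (141/25=5.64) > G (99/24=4.12) > C (99/27=3.67) > D (45/23=1.96) > E (11/21=0.52)
Fill: take H (6 @ 116) → take B (19 @ 241) → take A (11 @ 123) → take 21/25 of F → 118.44; 57/57 used.
3 item(s) taken whole; one partial (take 21/25 of F).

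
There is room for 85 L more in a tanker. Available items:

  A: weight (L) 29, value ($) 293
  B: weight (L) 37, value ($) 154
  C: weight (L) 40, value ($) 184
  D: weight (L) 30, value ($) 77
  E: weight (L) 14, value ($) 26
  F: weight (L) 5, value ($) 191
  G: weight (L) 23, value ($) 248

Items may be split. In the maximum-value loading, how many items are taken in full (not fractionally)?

Sort by value per unit weight and fill in that order.
Order: F (191/5=38.20) > G (248/23=10.78) > A (293/29=10.10) > C (184/40=4.60) > B (154/37=4.16) > D (77/30=2.57) > E (26/14=1.86)
Fill: take F (5 @ 191) → take G (23 @ 248) → take A (29 @ 293) → take 28/40 of C → 128.80; 85/85 used.
3 item(s) taken whole; one partial (take 28/40 of C).

3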